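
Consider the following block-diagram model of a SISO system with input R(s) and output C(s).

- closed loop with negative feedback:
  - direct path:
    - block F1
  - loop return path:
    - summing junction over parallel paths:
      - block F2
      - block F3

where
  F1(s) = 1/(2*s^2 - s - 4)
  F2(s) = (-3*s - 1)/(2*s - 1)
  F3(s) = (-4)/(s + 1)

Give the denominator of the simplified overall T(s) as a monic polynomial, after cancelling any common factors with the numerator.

Reducing step by step:

Step 1. sum the parallel branches F2, F3 -> (-3*s^2 - 12*s + 3)/(2*s^2 + s - 1)
Step 2. reduce the feedback loop with forward F1 and return (F2+F3) -> (2*s^2 + s - 1)/(4*s^4 - 14*s^2 - 15*s + 7)
That last expression is T(s), already simplified. Scaling its denominator by 1/4 (the reciprocal of the leading coefficient) yields the monic denominator.

Answer: s^4 - 7*s^2/2 - 15*s/4 + 7/4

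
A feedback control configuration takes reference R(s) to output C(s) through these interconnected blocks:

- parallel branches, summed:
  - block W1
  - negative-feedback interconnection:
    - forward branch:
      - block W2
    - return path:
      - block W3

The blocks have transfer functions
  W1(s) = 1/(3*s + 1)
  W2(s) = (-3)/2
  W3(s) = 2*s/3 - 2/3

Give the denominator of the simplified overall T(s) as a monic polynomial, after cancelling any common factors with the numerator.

The answer is s^2 - 5*s/3 - 2/3.

Reasoning:
Step 1: close the feedback loop around W2, W3 gives 3/(2*s - 4)
Step 2: sum the parallel branches W1, [W2/(1+W2*W3)] gives (11*s - 1)/(6*s^2 - 10*s - 4)
The result of step 2 is T(s) in lowest terms. Its denominator has leading coefficient 6; dividing the denominator through by 6 makes it monic.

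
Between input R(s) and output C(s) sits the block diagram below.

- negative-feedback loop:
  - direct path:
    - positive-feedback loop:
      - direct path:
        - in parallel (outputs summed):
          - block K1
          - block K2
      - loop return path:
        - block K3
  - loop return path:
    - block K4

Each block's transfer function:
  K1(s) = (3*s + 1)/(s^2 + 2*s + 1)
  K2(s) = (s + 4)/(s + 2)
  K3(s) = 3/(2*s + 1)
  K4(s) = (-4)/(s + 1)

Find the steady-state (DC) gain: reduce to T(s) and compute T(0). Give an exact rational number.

First reduce the diagram to T(s).

[1] parallel reduction of K1, K2 = (s^3 + 9*s^2 + 16*s + 6)/(s^3 + 4*s^2 + 5*s + 2)
[2] apply the feedback formula to (K1+K2), K3 = (2*s^4 + 19*s^3 + 41*s^2 + 28*s + 6)/(2*s^4 + 6*s^3 - 13*s^2 - 39*s - 16)
[3] apply the feedback formula to [(K1+K2)/(1-(K1+K2)*K3)], K4 = (2*s^5 + 21*s^4 + 60*s^3 + 69*s^2 + 34*s + 6)/(2*s^5 - 83*s^3 - 216*s^2 - 167*s - 40)
DC gain: substitute s = 0 into T(s) from step 3: T(0) = 6/(-40) = -3/20.

Answer: -3/20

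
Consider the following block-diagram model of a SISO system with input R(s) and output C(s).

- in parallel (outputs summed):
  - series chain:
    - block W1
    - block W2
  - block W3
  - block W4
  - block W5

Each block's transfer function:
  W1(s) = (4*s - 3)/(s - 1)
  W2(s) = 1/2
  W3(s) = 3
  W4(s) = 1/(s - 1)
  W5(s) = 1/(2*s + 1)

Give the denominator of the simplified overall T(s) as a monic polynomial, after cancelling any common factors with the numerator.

Answer: s^2 - s/2 - 1/2

Working:
Step 1. reduce the series chain W1, W2 = (4*s - 3)/(2*s - 2)
Step 2. sum the parallel branches (W1*W2), W3, W4, W5 = (20*s^2 - 2*s - 9)/(4*s^2 - 2*s - 2)
T(s) is the step-2 result (common factors already cancelled). Leading coefficient of the denominator: 4. Divide through by 4 for the monic polynomial.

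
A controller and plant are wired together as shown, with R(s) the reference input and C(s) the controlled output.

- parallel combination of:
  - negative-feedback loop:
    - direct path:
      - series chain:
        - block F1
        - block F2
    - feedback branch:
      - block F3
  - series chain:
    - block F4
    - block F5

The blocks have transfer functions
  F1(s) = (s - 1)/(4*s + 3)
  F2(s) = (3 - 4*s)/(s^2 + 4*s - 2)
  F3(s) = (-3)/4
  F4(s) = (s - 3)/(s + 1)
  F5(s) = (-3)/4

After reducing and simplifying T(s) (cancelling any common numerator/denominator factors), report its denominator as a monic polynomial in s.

The answer is s^4 + 13*s^3/2 + 83*s^2/16 - 5*s/4 - 15/16.

Reasoning:
Step 1: combine F1, F2 in series gives (-4*s^2 + 7*s - 3)/(4*s^3 + 19*s^2 + 4*s - 6)
Step 2: collapse the loop ((F1*F2) forward, F3 return) gives (-16*s^2 + 28*s - 12)/(16*s^3 + 88*s^2 - 5*s - 15)
Step 3: combine F4, F5 in series gives (9 - 3*s)/(4*s + 4)
Step 4: add [(F1*F2)/(1+(F1*F2)*F3)], (F4*F5) (parallel) gives (-48*s^4 - 184*s^3 + 855*s^2 + 64*s - 183)/(64*s^4 + 416*s^3 + 332*s^2 - 80*s - 60)
Step 4 gives the fully reduced T(s), with no common factor left to cancel. The denominator's leading coefficient is 64, so divide each of its coefficients by 64 to get the monic form.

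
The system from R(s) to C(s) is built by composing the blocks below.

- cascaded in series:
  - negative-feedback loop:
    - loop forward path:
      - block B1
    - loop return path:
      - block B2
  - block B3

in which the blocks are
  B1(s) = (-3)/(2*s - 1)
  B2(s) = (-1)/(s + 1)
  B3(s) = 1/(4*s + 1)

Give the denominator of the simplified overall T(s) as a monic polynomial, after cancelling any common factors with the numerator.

Step 1 - feedback reduction of B1, B2 = (-3*s - 3)/(2*s^2 + s + 2)
Step 2 - series reduction of [B1/(1+B1*B2)], B3 = (-3*s - 3)/(8*s^3 + 6*s^2 + 9*s + 2)
T(s) is the step-2 result (common factors already cancelled). Leading coefficient of the denominator: 8. Divide through by 8 for the monic polynomial.

Answer: s^3 + 3*s^2/4 + 9*s/8 + 1/4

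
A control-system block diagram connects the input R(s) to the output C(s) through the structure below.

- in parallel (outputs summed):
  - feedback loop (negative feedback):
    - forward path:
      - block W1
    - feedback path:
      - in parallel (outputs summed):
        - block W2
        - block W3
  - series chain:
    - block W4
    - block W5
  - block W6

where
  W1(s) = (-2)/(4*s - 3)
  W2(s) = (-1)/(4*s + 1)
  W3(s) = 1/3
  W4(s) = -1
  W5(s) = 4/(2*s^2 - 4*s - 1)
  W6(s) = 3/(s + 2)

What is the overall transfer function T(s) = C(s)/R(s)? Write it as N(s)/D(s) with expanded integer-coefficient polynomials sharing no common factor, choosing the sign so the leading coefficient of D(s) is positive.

Step 1. sum the parallel branches W2, W3; result (4*s - 2)/(12*s + 3)
Step 2. close the feedback loop around W1, (W2+W3); result (-24*s - 6)/(48*s^2 - 32*s - 5)
Step 3. multiply W4, W5 (series); result (-4)/(2*s^2 - 4*s - 1)
Step 4. parallel reduction of [W1/(1+W1*(W2+W3))], (W4*W5), W6, which is the overall transfer function T(s) = C(s)/R(s) in lowest terms

Answer: (240*s^4 - 972*s^3 + 170*s^2 + 534*s + 67)/(96*s^5 - 64*s^4 - 442*s^3 + 192*s^2 + 109*s + 10)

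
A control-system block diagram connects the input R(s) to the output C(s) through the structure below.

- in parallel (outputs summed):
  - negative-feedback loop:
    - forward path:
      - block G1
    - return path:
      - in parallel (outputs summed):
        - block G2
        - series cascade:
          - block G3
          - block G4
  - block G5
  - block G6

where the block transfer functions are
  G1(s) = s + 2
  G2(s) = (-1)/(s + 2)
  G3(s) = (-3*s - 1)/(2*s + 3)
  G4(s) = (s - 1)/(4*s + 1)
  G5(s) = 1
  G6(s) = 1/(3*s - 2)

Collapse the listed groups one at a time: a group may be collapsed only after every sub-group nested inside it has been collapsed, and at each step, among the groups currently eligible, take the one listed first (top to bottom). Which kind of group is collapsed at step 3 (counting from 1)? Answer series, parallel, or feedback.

1. reduce the series chain G3, G4
2. parallel reduction of G2, (G3*G4)
3. close the feedback loop around G1, (G2+(G3*G4))
4. add [G1/(1+G1*(G2+(G3*G4)))], G5, G6 (parallel)
The group at step 3 is a feedback group.

Final answer: feedback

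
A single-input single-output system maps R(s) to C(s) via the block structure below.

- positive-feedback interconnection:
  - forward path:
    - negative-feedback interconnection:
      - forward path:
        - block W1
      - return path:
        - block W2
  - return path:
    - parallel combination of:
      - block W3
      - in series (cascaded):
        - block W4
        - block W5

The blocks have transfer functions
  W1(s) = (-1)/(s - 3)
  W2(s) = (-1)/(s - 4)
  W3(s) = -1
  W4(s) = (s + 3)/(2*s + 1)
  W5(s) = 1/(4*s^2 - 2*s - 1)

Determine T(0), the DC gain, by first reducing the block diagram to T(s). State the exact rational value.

Answer: 4/29

Working:
Step 1: reduce the feedback loop with forward W1 and return W2, giving (4 - s)/(s^2 - 7*s + 13)
Step 2: cascade W4, W5, giving (s + 3)/(8*s^3 - 4*s - 1)
Step 3: sum the parallel branches W3, (W4*W5), giving (-8*s^3 + 5*s + 4)/(8*s^3 - 4*s - 1)
Step 4: feedback reduction of [W1/(1+W1*W2)], (W3+(W4*W5)), giving (-8*s^4 + 32*s^3 + 4*s^2 - 15*s - 4)/(8*s^5 - 64*s^4 + 132*s^3 + 32*s^2 - 61*s - 29)
Evaluating the step-4 result (the overall T(s)) at s = 0 gives T(0) = -4/(-29) = 4/29.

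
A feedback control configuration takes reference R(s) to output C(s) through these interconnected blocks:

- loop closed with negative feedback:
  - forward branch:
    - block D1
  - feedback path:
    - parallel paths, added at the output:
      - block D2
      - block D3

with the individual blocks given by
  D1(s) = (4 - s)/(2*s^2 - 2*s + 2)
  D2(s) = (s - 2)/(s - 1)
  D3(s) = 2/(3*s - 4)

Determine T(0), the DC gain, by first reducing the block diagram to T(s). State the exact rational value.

1. reduce the parallel group D2, D3; result (3*s^2 - 8*s + 6)/(3*s^2 - 7*s + 4)
2. feedback reduction of D1, (D2+D3); result (-3*s^3 + 19*s^2 - 32*s + 16)/(6*s^4 - 23*s^3 + 48*s^2 - 60*s + 32)
Evaluating the step-2 result (the overall T(s)) at s = 0 gives T(0) = 16/32 = 1/2.

Answer: 1/2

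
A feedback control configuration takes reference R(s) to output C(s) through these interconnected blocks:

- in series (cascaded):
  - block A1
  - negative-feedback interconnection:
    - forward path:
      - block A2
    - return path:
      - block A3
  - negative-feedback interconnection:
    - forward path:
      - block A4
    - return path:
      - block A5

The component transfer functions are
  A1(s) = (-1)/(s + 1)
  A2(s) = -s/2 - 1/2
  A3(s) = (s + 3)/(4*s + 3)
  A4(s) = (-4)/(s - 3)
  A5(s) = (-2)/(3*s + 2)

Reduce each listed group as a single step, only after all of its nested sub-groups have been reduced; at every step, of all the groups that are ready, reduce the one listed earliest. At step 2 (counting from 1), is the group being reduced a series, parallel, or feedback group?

Step 1. apply the feedback formula to A2, A3
Step 2. collapse the loop (A4 forward, A5 return)
Step 3. reduce the series chain A1, [A2/(1+A2*A3)], [A4/(1+A4*A5)]
At step 2 the group reduced is feedback.

Therefore the answer is feedback.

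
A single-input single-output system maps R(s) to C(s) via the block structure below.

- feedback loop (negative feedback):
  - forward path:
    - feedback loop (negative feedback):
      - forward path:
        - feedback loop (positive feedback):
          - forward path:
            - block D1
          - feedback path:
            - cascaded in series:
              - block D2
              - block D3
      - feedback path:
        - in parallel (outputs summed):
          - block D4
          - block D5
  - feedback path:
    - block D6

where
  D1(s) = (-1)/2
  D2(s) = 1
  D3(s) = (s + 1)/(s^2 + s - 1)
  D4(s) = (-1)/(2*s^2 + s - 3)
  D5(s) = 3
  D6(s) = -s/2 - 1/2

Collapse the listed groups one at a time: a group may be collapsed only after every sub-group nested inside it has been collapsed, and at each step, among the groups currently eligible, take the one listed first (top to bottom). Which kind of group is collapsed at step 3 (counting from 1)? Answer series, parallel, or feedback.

[1] combine D2, D3 in series
[2] close the feedback loop around D1, (D2*D3)
[3] parallel reduction of D4, D5
[4] reduce the feedback loop with forward [D1/(1-D1*(D2*D3))] and return (D4+D5)
[5] apply the feedback formula to [[D1/(1-D1*(D2*D3))]/(1+[D1/(1-D1*(D2*D3))]*(D4+D5))], D6
The group at step 3 is a parallel group.

Answer: parallel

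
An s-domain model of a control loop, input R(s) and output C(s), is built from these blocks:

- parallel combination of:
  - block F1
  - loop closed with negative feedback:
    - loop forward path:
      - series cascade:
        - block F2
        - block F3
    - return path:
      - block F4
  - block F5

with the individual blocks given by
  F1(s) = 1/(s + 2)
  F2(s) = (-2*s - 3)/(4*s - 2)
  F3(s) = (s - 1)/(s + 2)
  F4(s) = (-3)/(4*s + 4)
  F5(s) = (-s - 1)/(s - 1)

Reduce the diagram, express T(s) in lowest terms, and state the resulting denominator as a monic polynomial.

Step 1 - multiply F2, F3 (series), giving (-2*s^2 - s + 3)/(4*s^2 + 6*s - 4)
Step 2 - apply the feedback formula to (F2*F3), F4, giving (-8*s^3 - 12*s^2 + 8*s + 12)/(16*s^3 + 46*s^2 + 11*s - 25)
Step 3 - combine F1, [(F2*F3)/(1+(F2*F3)*F4)], F5 in parallel, giving (-24*s^5 - 98*s^4 - 139*s^3 - 91*s^2 + 13*s + 51)/(16*s^5 + 62*s^4 + 25*s^3 - 106*s^2 - 47*s + 50)
The result of step 3 is T(s) in lowest terms. Its denominator has leading coefficient 16; dividing the denominator through by 16 makes it monic.

Hence the answer: s^5 + 31*s^4/8 + 25*s^3/16 - 53*s^2/8 - 47*s/16 + 25/8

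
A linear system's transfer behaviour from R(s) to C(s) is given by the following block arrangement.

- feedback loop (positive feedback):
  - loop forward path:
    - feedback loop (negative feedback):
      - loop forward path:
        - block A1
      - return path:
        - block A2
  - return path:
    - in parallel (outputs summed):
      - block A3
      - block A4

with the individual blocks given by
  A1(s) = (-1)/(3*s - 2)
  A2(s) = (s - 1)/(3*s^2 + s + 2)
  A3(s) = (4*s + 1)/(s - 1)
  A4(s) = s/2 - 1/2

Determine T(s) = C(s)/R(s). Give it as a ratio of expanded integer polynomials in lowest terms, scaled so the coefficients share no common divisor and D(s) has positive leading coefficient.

Answer: (-6*s^3 + 4*s^2 - 2*s + 4)/(21*s^4 - 5*s^3 + 29*s^2 + 3*s + 12)

Working:
[1] apply the feedback formula to A1, A2 = (-3*s^2 - s - 2)/(9*s^3 - 3*s^2 + 3*s - 3)
[2] sum the parallel branches A3, A4 = (s^2 + 6*s + 3)/(2*s - 2)
[3] reduce the feedback loop with forward [A1/(1+A1*A2)] and return (A3+A4): this yields T(s), and no further normalization is needed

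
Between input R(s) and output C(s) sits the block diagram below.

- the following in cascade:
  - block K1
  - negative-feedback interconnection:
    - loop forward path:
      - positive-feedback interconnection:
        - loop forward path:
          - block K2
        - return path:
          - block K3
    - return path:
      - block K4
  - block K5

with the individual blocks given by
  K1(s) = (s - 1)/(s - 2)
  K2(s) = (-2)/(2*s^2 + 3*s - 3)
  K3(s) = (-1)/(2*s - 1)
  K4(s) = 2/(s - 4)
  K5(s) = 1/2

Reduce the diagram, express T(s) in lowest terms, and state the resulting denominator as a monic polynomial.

Step 1 - collapse the loop (K2 forward, K3 return) gives (2 - 4*s)/(4*s^3 + 4*s^2 - 9*s + 1)
Step 2 - collapse the loop ([K2/(1-K2*K3)] forward, K4 return) gives (-4*s^2 + 18*s - 8)/(4*s^4 - 12*s^3 - 25*s^2 + 29*s)
Step 3 - combine K1, [[K2/(1-K2*K3)]/(1+[K2/(1-K2*K3)]*K4)], K5 in series gives (-2*s^3 + 11*s^2 - 13*s + 4)/(4*s^5 - 20*s^4 - s^3 + 79*s^2 - 58*s)
T(s) is the step-3 result (common factors already cancelled). Leading coefficient of the denominator: 4. Divide through by 4 for the monic polynomial.

Final answer: s^5 - 5*s^4 - s^3/4 + 79*s^2/4 - 29*s/2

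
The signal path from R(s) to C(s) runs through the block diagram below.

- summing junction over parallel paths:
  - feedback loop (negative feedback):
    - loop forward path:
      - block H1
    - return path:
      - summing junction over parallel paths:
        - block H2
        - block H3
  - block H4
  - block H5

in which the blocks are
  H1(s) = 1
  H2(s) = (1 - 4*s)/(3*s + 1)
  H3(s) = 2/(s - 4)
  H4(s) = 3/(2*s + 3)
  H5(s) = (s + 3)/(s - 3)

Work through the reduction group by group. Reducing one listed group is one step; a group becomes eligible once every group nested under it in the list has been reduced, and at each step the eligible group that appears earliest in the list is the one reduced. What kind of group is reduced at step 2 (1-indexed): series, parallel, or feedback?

Answer: feedback

Working:
1. combine H2, H3 in parallel
2. apply the feedback formula to H1, (H2+H3)
3. reduce the parallel group [H1/(1+H1*(H2+H3))], H4, H5
Step 2: feedback.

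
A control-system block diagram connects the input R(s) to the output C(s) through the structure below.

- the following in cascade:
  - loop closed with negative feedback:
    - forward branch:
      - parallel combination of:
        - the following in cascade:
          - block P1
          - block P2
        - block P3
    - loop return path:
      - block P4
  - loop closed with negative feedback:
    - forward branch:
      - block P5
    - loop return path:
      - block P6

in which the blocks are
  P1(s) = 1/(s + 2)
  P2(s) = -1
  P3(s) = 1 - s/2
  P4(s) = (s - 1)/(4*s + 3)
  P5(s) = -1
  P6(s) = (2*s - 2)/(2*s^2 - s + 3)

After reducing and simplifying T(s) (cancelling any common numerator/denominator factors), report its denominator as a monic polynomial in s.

First reduce the diagram to T(s).

(1) multiply P1, P2 (series) = (-1)/(s + 2)
(2) add (P1*P2), P3 (parallel) = (2 - s^2)/(2*s + 4)
(3) close the feedback loop around ((P1*P2)+P3), P4 = (4*s^3 + 3*s^2 - 8*s - 6)/(s^3 - 9*s^2 - 24*s - 10)
(4) feedback reduction of P5, P6 = (-2*s^2 + s - 3)/(2*s^2 - 3*s + 5)
(5) series reduction of [((P1*P2)+P3)/(1+((P1*P2)+P3)*P4)], [P5/(1+P5*P6)] = (-8*s^5 - 2*s^4 + 7*s^3 - 5*s^2 + 18*s + 18)/(2*s^5 - 21*s^4 - 16*s^3 + 7*s^2 - 90*s - 50)
T(s) is the step-5 result (common factors already cancelled). Leading coefficient of the denominator: 2. Divide through by 2 for the monic polynomial.

Answer: s^5 - 21*s^4/2 - 8*s^3 + 7*s^2/2 - 45*s - 25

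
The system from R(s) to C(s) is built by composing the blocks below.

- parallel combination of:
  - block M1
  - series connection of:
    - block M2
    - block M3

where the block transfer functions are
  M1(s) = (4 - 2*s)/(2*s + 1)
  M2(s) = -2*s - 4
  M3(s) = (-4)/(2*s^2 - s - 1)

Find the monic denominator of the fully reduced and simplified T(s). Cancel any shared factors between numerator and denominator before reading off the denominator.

[1] series reduction of M2, M3; result (8*s + 16)/(2*s^2 - s - 1)
[2] reduce the parallel group M1, (M2*M3); result (-2*s^2 + 14*s + 12)/(2*s^2 - s - 1)
The result of step 2 is T(s) in lowest terms. Its denominator has leading coefficient 2; dividing the denominator through by 2 makes it monic.

Answer: s^2 - s/2 - 1/2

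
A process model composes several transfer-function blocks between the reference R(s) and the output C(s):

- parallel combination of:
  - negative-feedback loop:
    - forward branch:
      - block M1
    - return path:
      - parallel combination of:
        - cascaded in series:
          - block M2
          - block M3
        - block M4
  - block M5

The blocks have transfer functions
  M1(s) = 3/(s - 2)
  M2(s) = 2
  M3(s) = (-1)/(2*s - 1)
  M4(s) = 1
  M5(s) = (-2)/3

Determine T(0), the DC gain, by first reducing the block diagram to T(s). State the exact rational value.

The answer is -5/21.

Reasoning:
Step 1 - series reduction of M2, M3: (-2)/(2*s - 1)
Step 2 - combine (M2*M3), M4 in parallel: (2*s - 3)/(2*s - 1)
Step 3 - feedback reduction of M1, ((M2*M3)+M4): (6*s - 3)/(2*s^2 + s - 7)
Step 4 - combine [M1/(1+M1*((M2*M3)+M4))], M5 in parallel: (-4*s^2 + 16*s + 5)/(6*s^2 + 3*s - 21)
Step 4 gives the overall T(s). Then T(0) = 5/(-21) = -5/21.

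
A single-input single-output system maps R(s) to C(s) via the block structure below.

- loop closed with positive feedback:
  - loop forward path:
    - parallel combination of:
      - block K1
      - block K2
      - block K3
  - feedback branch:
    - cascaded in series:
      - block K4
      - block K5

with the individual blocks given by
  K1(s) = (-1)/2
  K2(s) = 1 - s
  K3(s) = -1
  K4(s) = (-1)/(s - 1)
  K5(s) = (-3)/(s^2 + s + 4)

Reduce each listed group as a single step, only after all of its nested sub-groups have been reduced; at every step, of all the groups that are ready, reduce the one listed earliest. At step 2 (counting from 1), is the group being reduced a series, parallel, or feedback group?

1. combine K1, K2, K3 in parallel
2. combine K4, K5 in series
3. collapse the loop ((K1+K2+K3) forward, (K4*K5) return)
So the answer for step 2 is series.

Final answer: series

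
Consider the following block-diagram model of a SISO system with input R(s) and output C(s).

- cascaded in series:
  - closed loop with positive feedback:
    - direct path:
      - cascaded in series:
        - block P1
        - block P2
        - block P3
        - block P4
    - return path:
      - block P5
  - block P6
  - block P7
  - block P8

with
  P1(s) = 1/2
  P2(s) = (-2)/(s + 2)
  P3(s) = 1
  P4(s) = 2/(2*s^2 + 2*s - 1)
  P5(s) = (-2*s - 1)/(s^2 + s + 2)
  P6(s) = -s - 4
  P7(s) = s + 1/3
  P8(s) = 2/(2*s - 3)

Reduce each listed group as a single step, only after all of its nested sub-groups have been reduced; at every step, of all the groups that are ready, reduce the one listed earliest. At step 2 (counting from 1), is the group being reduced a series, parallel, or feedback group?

Step 1. cascade P1, P2, P3, P4
Step 2. apply the feedback formula to (P1*P2*P3*P4), P5
Step 3. cascade [(P1*P2*P3*P4)/(1-(P1*P2*P3*P4)*P5)], P6, P7, P8
Step 2: feedback.

Therefore the answer is feedback.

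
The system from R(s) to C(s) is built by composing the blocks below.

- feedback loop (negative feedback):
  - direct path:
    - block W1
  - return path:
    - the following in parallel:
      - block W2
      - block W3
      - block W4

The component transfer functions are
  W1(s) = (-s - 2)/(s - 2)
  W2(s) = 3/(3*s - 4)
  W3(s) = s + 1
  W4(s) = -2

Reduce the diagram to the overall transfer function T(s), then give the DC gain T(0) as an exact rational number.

Step 1. reduce the parallel group W2, W3, W4, giving (3*s^2 - 7*s + 7)/(3*s - 4)
Step 2. reduce the feedback loop with forward W1 and return (W2+W3+W4), giving (3*s^2 + 2*s - 8)/(3*s^3 - 4*s^2 + 3*s + 6)
DC gain: substitute s = 0 into T(s) from step 2: T(0) = -8/6 = -4/3.

Final answer: -4/3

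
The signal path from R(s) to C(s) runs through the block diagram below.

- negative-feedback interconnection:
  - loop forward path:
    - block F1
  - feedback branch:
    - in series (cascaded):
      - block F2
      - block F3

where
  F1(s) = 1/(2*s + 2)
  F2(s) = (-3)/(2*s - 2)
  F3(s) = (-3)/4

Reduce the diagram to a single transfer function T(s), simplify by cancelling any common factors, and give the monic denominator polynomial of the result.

The answer is s^2 - 7/16.

Reasoning:
Step 1. combine F2, F3 in series, giving 9/(8*s - 8)
Step 2. reduce the feedback loop with forward F1 and return (F2*F3), giving (8*s - 8)/(16*s^2 - 7)
That last expression is T(s), already simplified. Scaling its denominator by 1/16 (the reciprocal of the leading coefficient) yields the monic denominator.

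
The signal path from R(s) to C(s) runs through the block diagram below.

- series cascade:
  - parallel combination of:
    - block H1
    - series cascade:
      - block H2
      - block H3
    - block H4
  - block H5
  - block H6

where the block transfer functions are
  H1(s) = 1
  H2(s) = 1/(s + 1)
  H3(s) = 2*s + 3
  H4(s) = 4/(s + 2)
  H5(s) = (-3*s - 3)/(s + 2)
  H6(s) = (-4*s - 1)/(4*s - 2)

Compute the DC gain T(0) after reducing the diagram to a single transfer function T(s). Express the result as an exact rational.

1. cascade H2, H3 -> (2*s + 3)/(s + 1)
2. sum the parallel branches H1, (H2*H3), H4 -> (3*s^2 + 14*s + 12)/(s^2 + 3*s + 2)
3. series reduction of (H1+(H2*H3)+H4), H5, H6 -> (36*s^3 + 177*s^2 + 186*s + 36)/(4*s^3 + 14*s^2 + 8*s - 8)
Step 3 gives the overall T(s). Then T(0) = 36/(-8) = -9/2.

Answer: -9/2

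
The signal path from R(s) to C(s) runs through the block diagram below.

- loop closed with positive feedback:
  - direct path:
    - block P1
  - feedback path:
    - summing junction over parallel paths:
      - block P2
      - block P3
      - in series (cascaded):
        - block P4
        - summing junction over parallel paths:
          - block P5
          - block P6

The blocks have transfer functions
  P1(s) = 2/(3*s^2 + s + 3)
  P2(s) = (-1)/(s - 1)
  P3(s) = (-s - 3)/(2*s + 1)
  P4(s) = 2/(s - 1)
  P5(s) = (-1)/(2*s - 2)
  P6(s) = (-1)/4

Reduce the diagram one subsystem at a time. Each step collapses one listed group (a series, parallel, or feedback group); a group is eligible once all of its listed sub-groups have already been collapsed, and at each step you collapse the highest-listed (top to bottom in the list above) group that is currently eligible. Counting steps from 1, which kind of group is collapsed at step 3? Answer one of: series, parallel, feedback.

The answer is parallel.

Reasoning:
(1) reduce the parallel group P5, P6
(2) reduce the series chain P4, (P5+P6)
(3) parallel reduction of P2, P3, (P4*(P5+P6))
(4) reduce the feedback loop with forward P1 and return (P2+P3+(P4*(P5+P6)))
At step 3 the group reduced is parallel.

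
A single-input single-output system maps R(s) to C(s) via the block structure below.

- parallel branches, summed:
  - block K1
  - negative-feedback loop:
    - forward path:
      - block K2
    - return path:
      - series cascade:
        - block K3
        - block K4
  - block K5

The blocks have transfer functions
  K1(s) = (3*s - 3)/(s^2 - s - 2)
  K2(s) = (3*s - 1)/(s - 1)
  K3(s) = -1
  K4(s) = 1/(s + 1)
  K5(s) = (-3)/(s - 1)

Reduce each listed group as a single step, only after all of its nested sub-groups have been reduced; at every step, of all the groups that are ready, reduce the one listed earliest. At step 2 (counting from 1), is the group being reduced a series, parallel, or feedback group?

The answer is feedback.

Reasoning:
Step 1. multiply K3, K4 (series)
Step 2. collapse the loop (K2 forward, (K3*K4) return)
Step 3. parallel reduction of K1, [K2/(1+K2*(K3*K4))], K5
The group at step 2 is a feedback group.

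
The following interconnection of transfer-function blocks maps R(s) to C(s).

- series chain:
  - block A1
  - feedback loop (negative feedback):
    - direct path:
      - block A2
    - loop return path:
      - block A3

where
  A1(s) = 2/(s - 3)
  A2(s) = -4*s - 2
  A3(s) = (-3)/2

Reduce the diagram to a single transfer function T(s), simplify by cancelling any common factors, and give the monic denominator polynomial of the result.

The answer is s^2 - 7*s/3 - 2.

Reasoning:
1. feedback reduction of A2, A3 gives (-2*s - 1)/(3*s + 2)
2. reduce the series chain A1, [A2/(1+A2*A3)] gives (-4*s - 2)/(3*s^2 - 7*s - 6)
The result of step 2 is T(s) in lowest terms. Its denominator has leading coefficient 3; dividing the denominator through by 3 makes it monic.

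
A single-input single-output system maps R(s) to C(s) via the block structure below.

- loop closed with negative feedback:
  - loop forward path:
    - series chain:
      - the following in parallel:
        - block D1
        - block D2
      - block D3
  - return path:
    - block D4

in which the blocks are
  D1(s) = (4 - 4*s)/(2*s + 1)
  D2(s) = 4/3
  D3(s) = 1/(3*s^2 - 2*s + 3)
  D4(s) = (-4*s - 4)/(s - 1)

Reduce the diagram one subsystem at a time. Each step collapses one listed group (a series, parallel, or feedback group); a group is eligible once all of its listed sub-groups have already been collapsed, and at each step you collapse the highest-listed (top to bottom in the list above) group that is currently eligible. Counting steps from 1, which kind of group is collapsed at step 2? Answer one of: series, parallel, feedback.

Step 1. parallel reduction of D1, D2
Step 2. series reduction of (D1+D2), D3
Step 3. apply the feedback formula to ((D1+D2)*D3), D4
Step 2: series.

Hence the answer: series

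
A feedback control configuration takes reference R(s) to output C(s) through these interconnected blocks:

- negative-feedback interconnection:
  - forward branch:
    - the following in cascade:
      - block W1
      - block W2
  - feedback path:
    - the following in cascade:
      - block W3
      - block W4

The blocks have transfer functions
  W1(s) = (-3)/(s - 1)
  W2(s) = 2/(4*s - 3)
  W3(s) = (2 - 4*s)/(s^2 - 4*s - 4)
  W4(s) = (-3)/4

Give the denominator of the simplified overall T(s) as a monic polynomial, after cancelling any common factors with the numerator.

Reducing step by step:

Step 1: multiply W1, W2 (series) gives (-6)/(4*s^2 - 7*s + 3)
Step 2: cascade W3, W4 gives (6*s - 3)/(2*s^2 - 8*s - 8)
Step 3: apply the feedback formula to (W1*W2), (W3*W4) gives (-6*s^2 + 24*s + 24)/(4*s^4 - 23*s^3 + 15*s^2 - 2*s - 3)
No further cancellation is possible in the step-3 result, so that is T(s). Its denominator becomes monic after dividing by the leading coefficient 4.

Answer: s^4 - 23*s^3/4 + 15*s^2/4 - s/2 - 3/4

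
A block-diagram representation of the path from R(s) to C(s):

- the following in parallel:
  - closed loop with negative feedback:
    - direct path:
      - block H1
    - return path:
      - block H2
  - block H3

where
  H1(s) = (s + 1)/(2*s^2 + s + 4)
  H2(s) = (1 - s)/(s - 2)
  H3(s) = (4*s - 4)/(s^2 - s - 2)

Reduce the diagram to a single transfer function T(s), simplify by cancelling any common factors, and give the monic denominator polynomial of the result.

[1] feedback reduction of H1, H2: (s^2 - s - 2)/(2*s^3 - 4*s^2 + 2*s - 7)
[2] parallel reduction of [H1/(1+H1*H2)], H3: (9*s^4 - 26*s^3 + 21*s^2 - 32*s + 32)/(2*s^5 - 6*s^4 + 2*s^3 - s^2 + 3*s + 14)
No further cancellation is possible in the step-2 result, so that is T(s). Its denominator becomes monic after dividing by the leading coefficient 2.

Hence the answer: s^5 - 3*s^4 + s^3 - s^2/2 + 3*s/2 + 7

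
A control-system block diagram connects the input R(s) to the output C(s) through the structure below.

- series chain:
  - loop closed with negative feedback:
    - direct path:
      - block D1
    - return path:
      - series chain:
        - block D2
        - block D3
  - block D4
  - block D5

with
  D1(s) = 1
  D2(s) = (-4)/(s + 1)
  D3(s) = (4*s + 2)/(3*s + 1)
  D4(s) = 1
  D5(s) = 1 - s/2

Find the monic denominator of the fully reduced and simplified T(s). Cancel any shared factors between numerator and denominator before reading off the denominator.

(1) cascade D2, D3 gives (-16*s - 8)/(3*s^2 + 4*s + 1)
(2) collapse the loop (D1 forward, (D2*D3) return) gives (3*s^2 + 4*s + 1)/(3*s^2 - 12*s - 7)
(3) combine [D1/(1+D1*(D2*D3))], D4, D5 in series gives (-3*s^3 + 2*s^2 + 7*s + 2)/(6*s^2 - 24*s - 14)
No further cancellation is possible in the step-3 result, so that is T(s). Its denominator becomes monic after dividing by the leading coefficient 6.

Therefore the answer is s^2 - 4*s - 7/3.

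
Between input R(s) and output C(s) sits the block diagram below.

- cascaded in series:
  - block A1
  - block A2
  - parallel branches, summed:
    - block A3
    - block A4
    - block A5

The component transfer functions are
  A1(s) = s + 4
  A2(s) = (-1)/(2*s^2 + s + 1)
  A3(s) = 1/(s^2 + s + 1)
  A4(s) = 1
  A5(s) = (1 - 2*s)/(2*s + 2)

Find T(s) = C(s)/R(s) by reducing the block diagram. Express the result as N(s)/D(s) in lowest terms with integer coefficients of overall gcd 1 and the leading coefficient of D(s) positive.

The answer is (-3*s^3 - 17*s^2 - 25*s - 20)/(4*s^5 + 10*s^4 + 14*s^3 + 12*s^2 + 6*s + 2).

Reasoning:
Step 1. parallel reduction of A3, A4, A5 gives (3*s^2 + 5*s + 5)/(2*s^3 + 4*s^2 + 4*s + 2)
Step 2. combine A1, A2, (A3+A4+A5) in series; the result is T(s) itself (integer coefficients, no common factor, positive leading denominator coefficient)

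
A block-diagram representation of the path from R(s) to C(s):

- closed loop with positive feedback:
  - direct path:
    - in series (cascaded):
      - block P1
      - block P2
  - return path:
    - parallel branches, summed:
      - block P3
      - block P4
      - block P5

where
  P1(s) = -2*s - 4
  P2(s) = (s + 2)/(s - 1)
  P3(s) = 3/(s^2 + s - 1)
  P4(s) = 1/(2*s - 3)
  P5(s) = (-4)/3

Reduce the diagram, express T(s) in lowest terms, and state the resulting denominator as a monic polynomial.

Step 1 - combine P1, P2 in series -> (-2*s^2 - 8*s - 8)/(s - 1)
Step 2 - reduce the parallel group P3, P4, P5 -> (-8*s^3 + 7*s^2 + 41*s - 42)/(6*s^3 - 3*s^2 - 15*s + 9)
Step 3 - collapse the loop ((P1*P2) forward, (P3+P4+P5) return) -> (12*s^5 + 42*s^4 - 6*s^3 - 126*s^2 - 48*s + 72)/(16*s^5 + 44*s^4 - 65*s^3 - 288*s^2 - 16*s + 345)
T(s) is the step-3 result (common factors already cancelled). Leading coefficient of the denominator: 16. Divide through by 16 for the monic polynomial.

Hence the answer: s^5 + 11*s^4/4 - 65*s^3/16 - 18*s^2 - s + 345/16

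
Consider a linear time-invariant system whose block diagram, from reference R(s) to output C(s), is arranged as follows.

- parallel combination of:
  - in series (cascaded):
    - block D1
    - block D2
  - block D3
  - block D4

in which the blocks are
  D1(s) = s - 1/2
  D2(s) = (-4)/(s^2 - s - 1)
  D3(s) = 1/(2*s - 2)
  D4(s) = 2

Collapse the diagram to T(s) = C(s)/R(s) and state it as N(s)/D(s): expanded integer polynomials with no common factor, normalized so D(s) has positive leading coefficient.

Step 1. series reduction of D1, D2; result (2 - 4*s)/(s^2 - s - 1)
Step 2. parallel reduction of (D1*D2), D3, D4, which is the overall transfer function T(s) = C(s)/R(s) in lowest terms

Final answer: (4*s^3 - 15*s^2 + 11*s - 1)/(2*s^3 - 4*s^2 + 2)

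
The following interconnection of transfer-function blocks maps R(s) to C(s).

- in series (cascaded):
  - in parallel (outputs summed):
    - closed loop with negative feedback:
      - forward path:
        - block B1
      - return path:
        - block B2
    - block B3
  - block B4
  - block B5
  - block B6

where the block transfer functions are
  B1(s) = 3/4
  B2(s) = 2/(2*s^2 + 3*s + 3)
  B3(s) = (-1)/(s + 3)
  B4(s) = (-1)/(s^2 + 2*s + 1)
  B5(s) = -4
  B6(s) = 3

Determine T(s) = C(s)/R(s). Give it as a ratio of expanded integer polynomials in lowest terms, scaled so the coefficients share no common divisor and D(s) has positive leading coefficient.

Step 1: feedback reduction of B1, B2 = (6*s^2 + 9*s + 9)/(8*s^2 + 12*s + 18)
Step 2: parallel reduction of [B1/(1+B1*B2)], B3 = (6*s^3 + 19*s^2 + 24*s + 9)/(8*s^3 + 36*s^2 + 54*s + 54)
Step 3: combine ([B1/(1+B1*B2)]+B3), B4, B5, B6 in series; the result is T(s) itself (integer coefficients, no common factor, positive leading denominator coefficient)

Final answer: (36*s^3 + 114*s^2 + 144*s + 54)/(4*s^5 + 26*s^4 + 67*s^3 + 99*s^2 + 81*s + 27)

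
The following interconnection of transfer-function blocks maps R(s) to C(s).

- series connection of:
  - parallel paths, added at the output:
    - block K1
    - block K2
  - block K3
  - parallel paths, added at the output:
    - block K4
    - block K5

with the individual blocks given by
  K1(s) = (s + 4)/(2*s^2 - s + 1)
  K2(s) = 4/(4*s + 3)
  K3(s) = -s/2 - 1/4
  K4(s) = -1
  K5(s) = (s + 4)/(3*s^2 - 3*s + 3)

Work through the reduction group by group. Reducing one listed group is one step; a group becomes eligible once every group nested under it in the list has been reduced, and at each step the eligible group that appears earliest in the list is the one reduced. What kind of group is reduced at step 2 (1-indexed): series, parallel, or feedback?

(1) add K1, K2 (parallel)
(2) parallel reduction of K4, K5
(3) cascade (K1+K2), K3, (K4+K5)
Step 2: parallel.

Hence the answer: parallel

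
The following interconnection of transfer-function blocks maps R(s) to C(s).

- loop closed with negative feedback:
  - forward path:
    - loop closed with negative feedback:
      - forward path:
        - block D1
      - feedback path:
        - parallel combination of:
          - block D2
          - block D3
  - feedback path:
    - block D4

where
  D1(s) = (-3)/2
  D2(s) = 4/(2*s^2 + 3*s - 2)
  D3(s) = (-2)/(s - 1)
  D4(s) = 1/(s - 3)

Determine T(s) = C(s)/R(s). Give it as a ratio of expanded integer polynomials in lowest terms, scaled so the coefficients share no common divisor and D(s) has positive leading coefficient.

Step 1 - sum the parallel branches D2, D3 gives (-4*s^2 - 2*s)/(2*s^3 + s^2 - 5*s + 2)
Step 2 - collapse the loop (D1 forward, (D2+D3) return) gives (-6*s^3 - 3*s^2 + 15*s - 6)/(4*s^3 + 14*s^2 - 4*s + 4)
Step 3 - reduce the feedback loop with forward [D1/(1+D1*(D2+D3))] and return D4 - this is the overall T(s), already in the required normalized form

Hence the answer: (-6*s^4 + 15*s^3 + 24*s^2 - 51*s + 18)/(4*s^4 - 4*s^3 - 49*s^2 + 31*s - 18)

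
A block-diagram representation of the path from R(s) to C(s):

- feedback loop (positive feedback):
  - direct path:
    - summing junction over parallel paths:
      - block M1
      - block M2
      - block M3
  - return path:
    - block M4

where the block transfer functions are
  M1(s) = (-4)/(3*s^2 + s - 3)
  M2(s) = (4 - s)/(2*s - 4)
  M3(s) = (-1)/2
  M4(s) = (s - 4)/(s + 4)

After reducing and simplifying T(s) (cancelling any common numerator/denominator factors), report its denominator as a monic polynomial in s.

The answer is s^4 - 13*s^3/6 + 5*s^2/6 - 5*s/6 + 10/3.

Reasoning:
1. combine M1, M2, M3 in parallel; result (-3*s^3 + 8*s^2 + 2*s - 1)/(3*s^3 - 5*s^2 - 5*s + 6)
2. feedback reduction of (M1+M2+M3), M4; result (-3*s^4 - 4*s^3 + 34*s^2 + 7*s - 4)/(6*s^4 - 13*s^3 + 5*s^2 - 5*s + 20)
No further cancellation is possible in the step-2 result, so that is T(s). Its denominator becomes monic after dividing by the leading coefficient 6.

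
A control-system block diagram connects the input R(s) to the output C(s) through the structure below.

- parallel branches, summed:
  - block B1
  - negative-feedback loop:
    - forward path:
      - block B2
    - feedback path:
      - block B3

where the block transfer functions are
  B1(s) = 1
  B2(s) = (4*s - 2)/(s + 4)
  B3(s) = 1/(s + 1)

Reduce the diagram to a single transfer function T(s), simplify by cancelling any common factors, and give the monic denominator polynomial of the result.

Step 1. collapse the loop (B2 forward, B3 return) = (4*s^2 + 2*s - 2)/(s^2 + 9*s + 2)
Step 2. parallel reduction of B1, [B2/(1+B2*B3)] = (5*s^2 + 11*s)/(s^2 + 9*s + 2)
No further cancellation is possible in the step-2 result, so that is T(s). Its denominator is already monic.

Therefore the answer is s^2 + 9*s + 2.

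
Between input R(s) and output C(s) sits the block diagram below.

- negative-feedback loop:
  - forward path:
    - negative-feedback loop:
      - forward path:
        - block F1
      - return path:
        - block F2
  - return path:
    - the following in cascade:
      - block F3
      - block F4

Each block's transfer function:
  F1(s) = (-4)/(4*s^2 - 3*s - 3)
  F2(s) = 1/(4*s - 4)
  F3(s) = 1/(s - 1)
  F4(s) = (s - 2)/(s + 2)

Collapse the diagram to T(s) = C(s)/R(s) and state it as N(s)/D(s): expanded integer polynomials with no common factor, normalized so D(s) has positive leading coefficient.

The answer is (-4*s^2 - 4*s + 8)/(4*s^4 + s^3 - 14*s^2 - 2*s + 12).

Reasoning:
[1] close the feedback loop around F1, F2: (4 - 4*s)/(4*s^3 - 7*s^2 + 2)
[2] combine F3, F4 in series: (s - 2)/(s^2 + s - 2)
[3] close the feedback loop around [F1/(1+F1*F2)], (F3*F4): this yields T(s), and no further normalization is needed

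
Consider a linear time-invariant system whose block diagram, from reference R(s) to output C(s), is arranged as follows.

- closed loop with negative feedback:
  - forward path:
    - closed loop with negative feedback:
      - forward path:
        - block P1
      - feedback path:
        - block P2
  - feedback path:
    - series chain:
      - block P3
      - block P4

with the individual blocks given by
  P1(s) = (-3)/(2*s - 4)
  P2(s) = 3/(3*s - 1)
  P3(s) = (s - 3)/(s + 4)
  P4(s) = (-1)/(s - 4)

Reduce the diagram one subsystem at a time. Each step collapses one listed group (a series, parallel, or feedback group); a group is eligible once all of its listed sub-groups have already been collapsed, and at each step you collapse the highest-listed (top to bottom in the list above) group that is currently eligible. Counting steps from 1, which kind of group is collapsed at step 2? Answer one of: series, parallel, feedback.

1. reduce the feedback loop with forward P1 and return P2
2. combine P3, P4 in series
3. feedback reduction of [P1/(1+P1*P2)], (P3*P4)
So the answer for step 2 is series.

Therefore the answer is series.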